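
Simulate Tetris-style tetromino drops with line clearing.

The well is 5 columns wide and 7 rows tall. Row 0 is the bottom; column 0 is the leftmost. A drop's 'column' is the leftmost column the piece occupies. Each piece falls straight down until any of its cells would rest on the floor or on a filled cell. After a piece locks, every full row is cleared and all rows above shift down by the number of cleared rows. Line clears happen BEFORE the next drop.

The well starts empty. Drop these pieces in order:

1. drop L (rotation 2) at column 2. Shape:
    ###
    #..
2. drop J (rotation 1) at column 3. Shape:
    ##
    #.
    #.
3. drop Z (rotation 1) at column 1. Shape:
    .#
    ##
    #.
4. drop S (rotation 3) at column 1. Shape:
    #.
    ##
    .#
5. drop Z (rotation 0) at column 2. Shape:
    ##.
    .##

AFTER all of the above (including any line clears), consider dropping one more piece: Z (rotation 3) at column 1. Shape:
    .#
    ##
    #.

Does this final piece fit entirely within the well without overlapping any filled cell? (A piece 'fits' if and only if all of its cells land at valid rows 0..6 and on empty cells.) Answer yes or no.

Drop 1: L rot2 at col 2 lands with bottom-row=0; cleared 0 line(s) (total 0); column heights now [0 0 2 2 2], max=2
Drop 2: J rot1 at col 3 lands with bottom-row=2; cleared 0 line(s) (total 0); column heights now [0 0 2 5 5], max=5
Drop 3: Z rot1 at col 1 lands with bottom-row=1; cleared 0 line(s) (total 0); column heights now [0 3 4 5 5], max=5
Drop 4: S rot3 at col 1 lands with bottom-row=4; cleared 0 line(s) (total 0); column heights now [0 7 6 5 5], max=7
Drop 5: Z rot0 at col 2 lands with bottom-row=5; cleared 0 line(s) (total 0); column heights now [0 7 7 7 6], max=7
Test piece Z rot3 at col 1 (width 2): heights before test = [0 7 7 7 6]; fits = False

Answer: no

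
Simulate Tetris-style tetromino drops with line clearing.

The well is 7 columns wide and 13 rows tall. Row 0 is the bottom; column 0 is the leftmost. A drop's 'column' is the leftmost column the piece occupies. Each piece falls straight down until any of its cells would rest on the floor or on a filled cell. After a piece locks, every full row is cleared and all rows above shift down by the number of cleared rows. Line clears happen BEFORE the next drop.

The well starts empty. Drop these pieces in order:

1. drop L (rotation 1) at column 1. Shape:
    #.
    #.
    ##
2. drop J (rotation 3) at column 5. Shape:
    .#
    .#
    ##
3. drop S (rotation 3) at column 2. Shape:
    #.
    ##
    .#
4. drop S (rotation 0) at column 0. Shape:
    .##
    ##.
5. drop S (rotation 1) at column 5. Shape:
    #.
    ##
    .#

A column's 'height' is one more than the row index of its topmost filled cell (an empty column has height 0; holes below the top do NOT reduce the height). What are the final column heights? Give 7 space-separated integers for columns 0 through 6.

Drop 1: L rot1 at col 1 lands with bottom-row=0; cleared 0 line(s) (total 0); column heights now [0 3 1 0 0 0 0], max=3
Drop 2: J rot3 at col 5 lands with bottom-row=0; cleared 0 line(s) (total 0); column heights now [0 3 1 0 0 1 3], max=3
Drop 3: S rot3 at col 2 lands with bottom-row=0; cleared 0 line(s) (total 0); column heights now [0 3 3 2 0 1 3], max=3
Drop 4: S rot0 at col 0 lands with bottom-row=3; cleared 0 line(s) (total 0); column heights now [4 5 5 2 0 1 3], max=5
Drop 5: S rot1 at col 5 lands with bottom-row=3; cleared 0 line(s) (total 0); column heights now [4 5 5 2 0 6 5], max=6

Answer: 4 5 5 2 0 6 5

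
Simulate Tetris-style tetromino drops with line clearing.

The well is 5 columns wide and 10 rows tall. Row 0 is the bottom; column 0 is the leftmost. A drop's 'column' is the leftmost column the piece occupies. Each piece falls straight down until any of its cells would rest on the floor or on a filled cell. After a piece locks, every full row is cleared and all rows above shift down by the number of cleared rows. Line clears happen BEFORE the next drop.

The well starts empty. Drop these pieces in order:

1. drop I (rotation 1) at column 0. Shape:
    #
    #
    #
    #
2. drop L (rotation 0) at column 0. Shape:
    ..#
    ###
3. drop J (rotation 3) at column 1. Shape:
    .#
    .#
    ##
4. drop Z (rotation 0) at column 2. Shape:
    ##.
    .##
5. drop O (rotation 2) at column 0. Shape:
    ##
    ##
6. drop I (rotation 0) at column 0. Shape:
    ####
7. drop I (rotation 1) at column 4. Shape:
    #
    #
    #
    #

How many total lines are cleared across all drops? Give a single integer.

Drop 1: I rot1 at col 0 lands with bottom-row=0; cleared 0 line(s) (total 0); column heights now [4 0 0 0 0], max=4
Drop 2: L rot0 at col 0 lands with bottom-row=4; cleared 0 line(s) (total 0); column heights now [5 5 6 0 0], max=6
Drop 3: J rot3 at col 1 lands with bottom-row=6; cleared 0 line(s) (total 0); column heights now [5 7 9 0 0], max=9
Drop 4: Z rot0 at col 2 lands with bottom-row=8; cleared 0 line(s) (total 0); column heights now [5 7 10 10 9], max=10
Drop 5: O rot2 at col 0 lands with bottom-row=7; cleared 1 line(s) (total 1); column heights now [8 8 9 9 0], max=9
Drop 6: I rot0 at col 0 lands with bottom-row=9; cleared 0 line(s) (total 1); column heights now [10 10 10 10 0], max=10
Drop 7: I rot1 at col 4 lands with bottom-row=0; cleared 0 line(s) (total 1); column heights now [10 10 10 10 4], max=10

Answer: 1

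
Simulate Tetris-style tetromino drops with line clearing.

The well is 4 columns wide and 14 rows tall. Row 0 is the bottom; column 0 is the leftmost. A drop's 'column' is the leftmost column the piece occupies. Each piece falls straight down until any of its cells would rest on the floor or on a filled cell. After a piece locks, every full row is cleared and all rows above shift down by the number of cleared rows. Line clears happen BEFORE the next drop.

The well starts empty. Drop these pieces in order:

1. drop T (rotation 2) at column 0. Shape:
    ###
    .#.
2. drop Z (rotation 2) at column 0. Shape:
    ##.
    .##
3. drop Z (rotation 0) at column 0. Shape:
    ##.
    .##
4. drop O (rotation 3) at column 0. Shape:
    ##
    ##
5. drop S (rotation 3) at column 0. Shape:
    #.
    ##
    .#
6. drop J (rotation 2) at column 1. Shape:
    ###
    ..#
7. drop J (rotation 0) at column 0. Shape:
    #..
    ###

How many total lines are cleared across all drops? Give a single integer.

Answer: 1

Derivation:
Drop 1: T rot2 at col 0 lands with bottom-row=0; cleared 0 line(s) (total 0); column heights now [2 2 2 0], max=2
Drop 2: Z rot2 at col 0 lands with bottom-row=2; cleared 0 line(s) (total 0); column heights now [4 4 3 0], max=4
Drop 3: Z rot0 at col 0 lands with bottom-row=4; cleared 0 line(s) (total 0); column heights now [6 6 5 0], max=6
Drop 4: O rot3 at col 0 lands with bottom-row=6; cleared 0 line(s) (total 0); column heights now [8 8 5 0], max=8
Drop 5: S rot3 at col 0 lands with bottom-row=8; cleared 0 line(s) (total 0); column heights now [11 10 5 0], max=11
Drop 6: J rot2 at col 1 lands with bottom-row=9; cleared 1 line(s) (total 1); column heights now [10 10 5 10], max=10
Drop 7: J rot0 at col 0 lands with bottom-row=10; cleared 0 line(s) (total 1); column heights now [12 11 11 10], max=12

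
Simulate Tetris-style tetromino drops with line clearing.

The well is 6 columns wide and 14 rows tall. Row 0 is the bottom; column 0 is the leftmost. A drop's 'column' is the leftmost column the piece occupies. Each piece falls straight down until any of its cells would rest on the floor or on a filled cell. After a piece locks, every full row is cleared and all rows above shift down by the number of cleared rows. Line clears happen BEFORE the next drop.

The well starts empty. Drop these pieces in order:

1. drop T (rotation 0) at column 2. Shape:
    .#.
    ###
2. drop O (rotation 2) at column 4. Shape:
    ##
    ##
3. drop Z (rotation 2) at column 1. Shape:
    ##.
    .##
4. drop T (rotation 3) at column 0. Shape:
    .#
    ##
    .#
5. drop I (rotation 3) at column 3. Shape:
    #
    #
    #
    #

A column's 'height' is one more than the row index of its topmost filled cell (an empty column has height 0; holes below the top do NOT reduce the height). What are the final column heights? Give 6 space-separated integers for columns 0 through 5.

Answer: 6 7 4 7 3 3

Derivation:
Drop 1: T rot0 at col 2 lands with bottom-row=0; cleared 0 line(s) (total 0); column heights now [0 0 1 2 1 0], max=2
Drop 2: O rot2 at col 4 lands with bottom-row=1; cleared 0 line(s) (total 0); column heights now [0 0 1 2 3 3], max=3
Drop 3: Z rot2 at col 1 lands with bottom-row=2; cleared 0 line(s) (total 0); column heights now [0 4 4 3 3 3], max=4
Drop 4: T rot3 at col 0 lands with bottom-row=4; cleared 0 line(s) (total 0); column heights now [6 7 4 3 3 3], max=7
Drop 5: I rot3 at col 3 lands with bottom-row=3; cleared 0 line(s) (total 0); column heights now [6 7 4 7 3 3], max=7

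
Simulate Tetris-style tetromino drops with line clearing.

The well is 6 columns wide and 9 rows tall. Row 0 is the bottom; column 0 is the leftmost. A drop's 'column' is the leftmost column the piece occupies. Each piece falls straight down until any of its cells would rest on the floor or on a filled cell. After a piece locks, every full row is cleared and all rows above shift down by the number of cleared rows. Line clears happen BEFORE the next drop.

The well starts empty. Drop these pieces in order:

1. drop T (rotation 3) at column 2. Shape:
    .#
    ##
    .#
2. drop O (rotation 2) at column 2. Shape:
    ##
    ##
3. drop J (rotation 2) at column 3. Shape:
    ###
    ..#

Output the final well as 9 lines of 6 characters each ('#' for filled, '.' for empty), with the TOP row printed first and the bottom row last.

Drop 1: T rot3 at col 2 lands with bottom-row=0; cleared 0 line(s) (total 0); column heights now [0 0 2 3 0 0], max=3
Drop 2: O rot2 at col 2 lands with bottom-row=3; cleared 0 line(s) (total 0); column heights now [0 0 5 5 0 0], max=5
Drop 3: J rot2 at col 3 lands with bottom-row=4; cleared 0 line(s) (total 0); column heights now [0 0 5 6 6 6], max=6

Answer: ......
......
......
...###
..##.#
..##..
...#..
..##..
...#..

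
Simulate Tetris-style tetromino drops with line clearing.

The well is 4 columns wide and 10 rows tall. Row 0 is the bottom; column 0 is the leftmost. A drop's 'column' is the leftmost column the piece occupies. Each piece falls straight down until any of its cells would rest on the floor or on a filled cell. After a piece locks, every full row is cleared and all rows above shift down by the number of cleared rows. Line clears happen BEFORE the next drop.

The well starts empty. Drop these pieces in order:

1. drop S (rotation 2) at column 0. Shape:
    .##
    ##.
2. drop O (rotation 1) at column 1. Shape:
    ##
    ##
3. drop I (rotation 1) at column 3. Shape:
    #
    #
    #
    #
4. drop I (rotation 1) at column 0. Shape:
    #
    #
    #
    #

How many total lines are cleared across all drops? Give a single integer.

Drop 1: S rot2 at col 0 lands with bottom-row=0; cleared 0 line(s) (total 0); column heights now [1 2 2 0], max=2
Drop 2: O rot1 at col 1 lands with bottom-row=2; cleared 0 line(s) (total 0); column heights now [1 4 4 0], max=4
Drop 3: I rot1 at col 3 lands with bottom-row=0; cleared 0 line(s) (total 0); column heights now [1 4 4 4], max=4
Drop 4: I rot1 at col 0 lands with bottom-row=1; cleared 3 line(s) (total 3); column heights now [2 1 0 1], max=2

Answer: 3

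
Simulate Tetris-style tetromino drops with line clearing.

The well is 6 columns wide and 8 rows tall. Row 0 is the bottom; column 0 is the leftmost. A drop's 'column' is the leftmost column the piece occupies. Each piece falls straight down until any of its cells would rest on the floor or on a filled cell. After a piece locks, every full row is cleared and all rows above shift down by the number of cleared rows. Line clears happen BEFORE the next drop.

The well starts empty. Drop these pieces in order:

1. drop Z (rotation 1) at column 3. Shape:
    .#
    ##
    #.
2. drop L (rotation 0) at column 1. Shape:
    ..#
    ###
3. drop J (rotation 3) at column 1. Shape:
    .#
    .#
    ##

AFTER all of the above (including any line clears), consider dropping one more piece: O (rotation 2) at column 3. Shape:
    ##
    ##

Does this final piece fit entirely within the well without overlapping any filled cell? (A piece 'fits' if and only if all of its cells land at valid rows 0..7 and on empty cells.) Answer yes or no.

Drop 1: Z rot1 at col 3 lands with bottom-row=0; cleared 0 line(s) (total 0); column heights now [0 0 0 2 3 0], max=3
Drop 2: L rot0 at col 1 lands with bottom-row=2; cleared 0 line(s) (total 0); column heights now [0 3 3 4 3 0], max=4
Drop 3: J rot3 at col 1 lands with bottom-row=3; cleared 0 line(s) (total 0); column heights now [0 4 6 4 3 0], max=6
Test piece O rot2 at col 3 (width 2): heights before test = [0 4 6 4 3 0]; fits = True

Answer: yes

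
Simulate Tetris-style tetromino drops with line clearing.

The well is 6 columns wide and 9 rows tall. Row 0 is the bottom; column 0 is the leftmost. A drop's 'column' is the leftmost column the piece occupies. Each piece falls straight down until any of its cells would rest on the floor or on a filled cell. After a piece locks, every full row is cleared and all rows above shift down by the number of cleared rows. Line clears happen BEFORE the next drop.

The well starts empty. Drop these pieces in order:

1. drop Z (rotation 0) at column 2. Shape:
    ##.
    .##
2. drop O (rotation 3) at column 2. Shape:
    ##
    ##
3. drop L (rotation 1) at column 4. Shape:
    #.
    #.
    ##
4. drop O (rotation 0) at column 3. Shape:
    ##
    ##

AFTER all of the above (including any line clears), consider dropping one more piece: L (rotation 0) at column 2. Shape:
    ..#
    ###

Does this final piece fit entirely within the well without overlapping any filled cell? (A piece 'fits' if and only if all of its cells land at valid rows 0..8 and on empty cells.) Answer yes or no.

Drop 1: Z rot0 at col 2 lands with bottom-row=0; cleared 0 line(s) (total 0); column heights now [0 0 2 2 1 0], max=2
Drop 2: O rot3 at col 2 lands with bottom-row=2; cleared 0 line(s) (total 0); column heights now [0 0 4 4 1 0], max=4
Drop 3: L rot1 at col 4 lands with bottom-row=1; cleared 0 line(s) (total 0); column heights now [0 0 4 4 4 2], max=4
Drop 4: O rot0 at col 3 lands with bottom-row=4; cleared 0 line(s) (total 0); column heights now [0 0 4 6 6 2], max=6
Test piece L rot0 at col 2 (width 3): heights before test = [0 0 4 6 6 2]; fits = True

Answer: yes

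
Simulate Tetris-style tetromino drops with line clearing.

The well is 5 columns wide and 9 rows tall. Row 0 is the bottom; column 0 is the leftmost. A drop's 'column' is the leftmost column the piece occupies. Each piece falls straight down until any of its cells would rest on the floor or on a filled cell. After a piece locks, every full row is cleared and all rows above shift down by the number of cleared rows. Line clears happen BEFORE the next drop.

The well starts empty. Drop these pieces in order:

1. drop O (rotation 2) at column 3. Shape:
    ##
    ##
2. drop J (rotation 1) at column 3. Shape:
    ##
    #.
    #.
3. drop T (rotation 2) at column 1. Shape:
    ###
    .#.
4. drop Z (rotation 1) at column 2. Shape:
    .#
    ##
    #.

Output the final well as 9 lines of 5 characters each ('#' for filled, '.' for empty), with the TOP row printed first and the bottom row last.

Drop 1: O rot2 at col 3 lands with bottom-row=0; cleared 0 line(s) (total 0); column heights now [0 0 0 2 2], max=2
Drop 2: J rot1 at col 3 lands with bottom-row=2; cleared 0 line(s) (total 0); column heights now [0 0 0 5 5], max=5
Drop 3: T rot2 at col 1 lands with bottom-row=4; cleared 0 line(s) (total 0); column heights now [0 6 6 6 5], max=6
Drop 4: Z rot1 at col 2 lands with bottom-row=6; cleared 0 line(s) (total 0); column heights now [0 6 8 9 5], max=9

Answer: ...#.
..##.
..#..
.###.
..###
...#.
...#.
...##
...##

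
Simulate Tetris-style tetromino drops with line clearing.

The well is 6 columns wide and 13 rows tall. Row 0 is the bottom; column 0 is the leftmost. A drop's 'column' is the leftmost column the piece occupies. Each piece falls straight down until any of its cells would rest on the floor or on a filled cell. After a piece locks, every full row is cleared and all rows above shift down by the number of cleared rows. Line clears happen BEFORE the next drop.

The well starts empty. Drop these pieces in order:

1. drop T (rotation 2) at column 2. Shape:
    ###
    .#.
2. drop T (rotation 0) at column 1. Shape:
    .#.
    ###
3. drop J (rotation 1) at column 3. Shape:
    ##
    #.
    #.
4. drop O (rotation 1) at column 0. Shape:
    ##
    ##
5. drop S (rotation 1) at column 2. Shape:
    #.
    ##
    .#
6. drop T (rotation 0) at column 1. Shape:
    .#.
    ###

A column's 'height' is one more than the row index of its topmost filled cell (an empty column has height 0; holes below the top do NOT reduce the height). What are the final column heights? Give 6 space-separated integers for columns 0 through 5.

Answer: 5 10 11 10 6 0

Derivation:
Drop 1: T rot2 at col 2 lands with bottom-row=0; cleared 0 line(s) (total 0); column heights now [0 0 2 2 2 0], max=2
Drop 2: T rot0 at col 1 lands with bottom-row=2; cleared 0 line(s) (total 0); column heights now [0 3 4 3 2 0], max=4
Drop 3: J rot1 at col 3 lands with bottom-row=3; cleared 0 line(s) (total 0); column heights now [0 3 4 6 6 0], max=6
Drop 4: O rot1 at col 0 lands with bottom-row=3; cleared 0 line(s) (total 0); column heights now [5 5 4 6 6 0], max=6
Drop 5: S rot1 at col 2 lands with bottom-row=6; cleared 0 line(s) (total 0); column heights now [5 5 9 8 6 0], max=9
Drop 6: T rot0 at col 1 lands with bottom-row=9; cleared 0 line(s) (total 0); column heights now [5 10 11 10 6 0], max=11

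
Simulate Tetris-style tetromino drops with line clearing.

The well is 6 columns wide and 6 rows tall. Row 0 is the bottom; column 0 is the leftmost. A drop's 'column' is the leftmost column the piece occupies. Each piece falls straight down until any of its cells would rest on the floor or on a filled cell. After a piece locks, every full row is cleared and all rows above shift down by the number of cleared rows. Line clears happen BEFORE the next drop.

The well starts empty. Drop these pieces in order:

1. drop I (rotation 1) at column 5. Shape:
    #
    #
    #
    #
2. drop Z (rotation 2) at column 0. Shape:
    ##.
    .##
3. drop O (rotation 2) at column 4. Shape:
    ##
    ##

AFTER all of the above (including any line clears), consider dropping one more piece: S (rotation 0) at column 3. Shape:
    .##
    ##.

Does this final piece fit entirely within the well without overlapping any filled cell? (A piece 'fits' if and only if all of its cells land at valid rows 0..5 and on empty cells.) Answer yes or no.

Drop 1: I rot1 at col 5 lands with bottom-row=0; cleared 0 line(s) (total 0); column heights now [0 0 0 0 0 4], max=4
Drop 2: Z rot2 at col 0 lands with bottom-row=0; cleared 0 line(s) (total 0); column heights now [2 2 1 0 0 4], max=4
Drop 3: O rot2 at col 4 lands with bottom-row=4; cleared 0 line(s) (total 0); column heights now [2 2 1 0 6 6], max=6
Test piece S rot0 at col 3 (width 3): heights before test = [2 2 1 0 6 6]; fits = False

Answer: no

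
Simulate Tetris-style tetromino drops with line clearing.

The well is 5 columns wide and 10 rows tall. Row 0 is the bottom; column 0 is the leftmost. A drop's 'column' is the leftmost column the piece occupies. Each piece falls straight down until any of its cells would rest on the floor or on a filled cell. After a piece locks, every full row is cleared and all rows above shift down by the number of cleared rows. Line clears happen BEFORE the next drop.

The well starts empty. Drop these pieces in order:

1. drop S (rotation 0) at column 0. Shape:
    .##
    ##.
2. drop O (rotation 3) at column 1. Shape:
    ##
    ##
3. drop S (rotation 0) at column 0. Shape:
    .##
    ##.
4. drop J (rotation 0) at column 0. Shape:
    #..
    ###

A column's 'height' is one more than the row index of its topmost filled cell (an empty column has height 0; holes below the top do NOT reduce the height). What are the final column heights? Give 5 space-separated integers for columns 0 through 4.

Drop 1: S rot0 at col 0 lands with bottom-row=0; cleared 0 line(s) (total 0); column heights now [1 2 2 0 0], max=2
Drop 2: O rot3 at col 1 lands with bottom-row=2; cleared 0 line(s) (total 0); column heights now [1 4 4 0 0], max=4
Drop 3: S rot0 at col 0 lands with bottom-row=4; cleared 0 line(s) (total 0); column heights now [5 6 6 0 0], max=6
Drop 4: J rot0 at col 0 lands with bottom-row=6; cleared 0 line(s) (total 0); column heights now [8 7 7 0 0], max=8

Answer: 8 7 7 0 0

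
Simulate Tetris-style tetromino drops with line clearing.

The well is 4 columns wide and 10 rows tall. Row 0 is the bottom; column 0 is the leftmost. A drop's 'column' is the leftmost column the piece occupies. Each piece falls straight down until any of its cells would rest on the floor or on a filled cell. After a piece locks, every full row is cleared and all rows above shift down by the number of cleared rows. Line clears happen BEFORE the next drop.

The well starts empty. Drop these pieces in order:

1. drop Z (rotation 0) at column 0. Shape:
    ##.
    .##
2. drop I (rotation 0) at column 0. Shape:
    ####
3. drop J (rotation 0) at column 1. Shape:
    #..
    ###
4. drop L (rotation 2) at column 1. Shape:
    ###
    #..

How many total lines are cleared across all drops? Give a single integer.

Answer: 1

Derivation:
Drop 1: Z rot0 at col 0 lands with bottom-row=0; cleared 0 line(s) (total 0); column heights now [2 2 1 0], max=2
Drop 2: I rot0 at col 0 lands with bottom-row=2; cleared 1 line(s) (total 1); column heights now [2 2 1 0], max=2
Drop 3: J rot0 at col 1 lands with bottom-row=2; cleared 0 line(s) (total 1); column heights now [2 4 3 3], max=4
Drop 4: L rot2 at col 1 lands with bottom-row=4; cleared 0 line(s) (total 1); column heights now [2 6 6 6], max=6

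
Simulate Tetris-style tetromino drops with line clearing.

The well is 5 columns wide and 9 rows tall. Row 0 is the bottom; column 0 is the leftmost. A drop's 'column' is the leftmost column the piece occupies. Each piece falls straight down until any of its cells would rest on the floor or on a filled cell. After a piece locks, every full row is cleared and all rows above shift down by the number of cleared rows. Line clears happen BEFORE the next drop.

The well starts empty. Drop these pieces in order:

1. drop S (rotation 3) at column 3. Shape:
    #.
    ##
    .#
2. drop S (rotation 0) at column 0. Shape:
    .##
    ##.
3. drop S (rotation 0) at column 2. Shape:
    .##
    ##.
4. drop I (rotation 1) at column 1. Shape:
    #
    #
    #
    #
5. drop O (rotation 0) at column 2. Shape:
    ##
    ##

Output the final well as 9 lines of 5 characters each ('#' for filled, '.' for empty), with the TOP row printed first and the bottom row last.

Drop 1: S rot3 at col 3 lands with bottom-row=0; cleared 0 line(s) (total 0); column heights now [0 0 0 3 2], max=3
Drop 2: S rot0 at col 0 lands with bottom-row=0; cleared 0 line(s) (total 0); column heights now [1 2 2 3 2], max=3
Drop 3: S rot0 at col 2 lands with bottom-row=3; cleared 0 line(s) (total 0); column heights now [1 2 4 5 5], max=5
Drop 4: I rot1 at col 1 lands with bottom-row=2; cleared 0 line(s) (total 0); column heights now [1 6 4 5 5], max=6
Drop 5: O rot0 at col 2 lands with bottom-row=5; cleared 0 line(s) (total 0); column heights now [1 6 7 7 5], max=7

Answer: .....
.....
..##.
.###.
.#.##
.###.
.#.#.
.####
##..#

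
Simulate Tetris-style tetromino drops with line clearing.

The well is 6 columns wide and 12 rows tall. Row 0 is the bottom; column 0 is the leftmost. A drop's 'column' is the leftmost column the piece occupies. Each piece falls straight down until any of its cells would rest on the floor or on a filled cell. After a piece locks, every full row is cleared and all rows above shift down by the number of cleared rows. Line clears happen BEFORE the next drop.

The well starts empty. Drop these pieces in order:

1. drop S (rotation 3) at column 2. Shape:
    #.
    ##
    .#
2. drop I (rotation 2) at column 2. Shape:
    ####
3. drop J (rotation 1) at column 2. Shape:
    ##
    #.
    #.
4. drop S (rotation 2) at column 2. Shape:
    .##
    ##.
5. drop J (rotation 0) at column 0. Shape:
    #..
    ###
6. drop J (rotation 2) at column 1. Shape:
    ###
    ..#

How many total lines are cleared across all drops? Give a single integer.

Drop 1: S rot3 at col 2 lands with bottom-row=0; cleared 0 line(s) (total 0); column heights now [0 0 3 2 0 0], max=3
Drop 2: I rot2 at col 2 lands with bottom-row=3; cleared 0 line(s) (total 0); column heights now [0 0 4 4 4 4], max=4
Drop 3: J rot1 at col 2 lands with bottom-row=4; cleared 0 line(s) (total 0); column heights now [0 0 7 7 4 4], max=7
Drop 4: S rot2 at col 2 lands with bottom-row=7; cleared 0 line(s) (total 0); column heights now [0 0 8 9 9 4], max=9
Drop 5: J rot0 at col 0 lands with bottom-row=8; cleared 0 line(s) (total 0); column heights now [10 9 9 9 9 4], max=10
Drop 6: J rot2 at col 1 lands with bottom-row=9; cleared 0 line(s) (total 0); column heights now [10 11 11 11 9 4], max=11

Answer: 0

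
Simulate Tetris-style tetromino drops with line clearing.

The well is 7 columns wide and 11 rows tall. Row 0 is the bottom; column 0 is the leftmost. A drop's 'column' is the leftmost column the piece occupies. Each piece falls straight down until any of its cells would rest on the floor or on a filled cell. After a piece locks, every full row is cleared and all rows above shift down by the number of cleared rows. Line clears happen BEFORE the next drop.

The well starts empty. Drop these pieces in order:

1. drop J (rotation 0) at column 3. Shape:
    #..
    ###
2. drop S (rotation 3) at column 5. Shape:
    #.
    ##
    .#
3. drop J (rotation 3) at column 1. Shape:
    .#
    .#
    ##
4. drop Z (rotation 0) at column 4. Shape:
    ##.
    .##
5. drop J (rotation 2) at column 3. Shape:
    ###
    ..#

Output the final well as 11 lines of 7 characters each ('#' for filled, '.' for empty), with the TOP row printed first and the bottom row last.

Answer: .......
.......
.......
.......
...###.
.....#.
....##.
.....##
..#..#.
..##.##
.######

Derivation:
Drop 1: J rot0 at col 3 lands with bottom-row=0; cleared 0 line(s) (total 0); column heights now [0 0 0 2 1 1 0], max=2
Drop 2: S rot3 at col 5 lands with bottom-row=0; cleared 0 line(s) (total 0); column heights now [0 0 0 2 1 3 2], max=3
Drop 3: J rot3 at col 1 lands with bottom-row=0; cleared 0 line(s) (total 0); column heights now [0 1 3 2 1 3 2], max=3
Drop 4: Z rot0 at col 4 lands with bottom-row=3; cleared 0 line(s) (total 0); column heights now [0 1 3 2 5 5 4], max=5
Drop 5: J rot2 at col 3 lands with bottom-row=5; cleared 0 line(s) (total 0); column heights now [0 1 3 7 7 7 4], max=7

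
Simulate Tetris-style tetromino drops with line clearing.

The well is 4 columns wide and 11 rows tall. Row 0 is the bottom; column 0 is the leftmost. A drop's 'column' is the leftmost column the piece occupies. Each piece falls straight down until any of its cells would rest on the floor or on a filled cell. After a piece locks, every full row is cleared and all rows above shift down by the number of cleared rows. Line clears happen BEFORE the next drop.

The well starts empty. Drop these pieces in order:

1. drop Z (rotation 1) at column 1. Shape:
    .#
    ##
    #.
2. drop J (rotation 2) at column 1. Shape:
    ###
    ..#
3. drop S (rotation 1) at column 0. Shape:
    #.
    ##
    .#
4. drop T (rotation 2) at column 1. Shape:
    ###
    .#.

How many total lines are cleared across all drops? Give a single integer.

Drop 1: Z rot1 at col 1 lands with bottom-row=0; cleared 0 line(s) (total 0); column heights now [0 2 3 0], max=3
Drop 2: J rot2 at col 1 lands with bottom-row=2; cleared 0 line(s) (total 0); column heights now [0 4 4 4], max=4
Drop 3: S rot1 at col 0 lands with bottom-row=4; cleared 0 line(s) (total 0); column heights now [7 6 4 4], max=7
Drop 4: T rot2 at col 1 lands with bottom-row=5; cleared 1 line(s) (total 1); column heights now [6 6 6 4], max=6

Answer: 1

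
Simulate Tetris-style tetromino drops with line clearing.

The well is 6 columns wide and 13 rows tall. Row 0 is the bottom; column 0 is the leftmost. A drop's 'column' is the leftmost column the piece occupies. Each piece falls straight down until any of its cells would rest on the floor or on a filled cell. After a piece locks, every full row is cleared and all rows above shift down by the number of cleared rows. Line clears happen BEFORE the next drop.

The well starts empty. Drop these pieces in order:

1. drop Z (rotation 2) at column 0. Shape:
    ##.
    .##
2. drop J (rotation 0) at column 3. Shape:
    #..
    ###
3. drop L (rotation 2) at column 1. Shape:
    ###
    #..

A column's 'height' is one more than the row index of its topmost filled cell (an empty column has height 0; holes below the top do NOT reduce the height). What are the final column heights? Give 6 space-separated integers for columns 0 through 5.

Answer: 2 4 4 4 1 1

Derivation:
Drop 1: Z rot2 at col 0 lands with bottom-row=0; cleared 0 line(s) (total 0); column heights now [2 2 1 0 0 0], max=2
Drop 2: J rot0 at col 3 lands with bottom-row=0; cleared 0 line(s) (total 0); column heights now [2 2 1 2 1 1], max=2
Drop 3: L rot2 at col 1 lands with bottom-row=2; cleared 0 line(s) (total 0); column heights now [2 4 4 4 1 1], max=4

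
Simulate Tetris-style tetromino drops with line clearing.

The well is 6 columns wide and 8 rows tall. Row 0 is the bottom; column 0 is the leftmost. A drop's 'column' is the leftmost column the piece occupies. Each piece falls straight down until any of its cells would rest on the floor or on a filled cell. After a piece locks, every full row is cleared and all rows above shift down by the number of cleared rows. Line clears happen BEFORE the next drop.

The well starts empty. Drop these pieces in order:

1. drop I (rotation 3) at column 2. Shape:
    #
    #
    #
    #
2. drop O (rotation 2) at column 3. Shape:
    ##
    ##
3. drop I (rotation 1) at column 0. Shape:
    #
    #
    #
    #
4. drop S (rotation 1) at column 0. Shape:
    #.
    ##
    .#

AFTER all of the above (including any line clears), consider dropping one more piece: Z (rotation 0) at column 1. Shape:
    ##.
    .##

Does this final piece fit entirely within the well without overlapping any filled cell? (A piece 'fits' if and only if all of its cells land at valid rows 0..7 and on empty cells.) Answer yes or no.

Answer: yes

Derivation:
Drop 1: I rot3 at col 2 lands with bottom-row=0; cleared 0 line(s) (total 0); column heights now [0 0 4 0 0 0], max=4
Drop 2: O rot2 at col 3 lands with bottom-row=0; cleared 0 line(s) (total 0); column heights now [0 0 4 2 2 0], max=4
Drop 3: I rot1 at col 0 lands with bottom-row=0; cleared 0 line(s) (total 0); column heights now [4 0 4 2 2 0], max=4
Drop 4: S rot1 at col 0 lands with bottom-row=3; cleared 0 line(s) (total 0); column heights now [6 5 4 2 2 0], max=6
Test piece Z rot0 at col 1 (width 3): heights before test = [6 5 4 2 2 0]; fits = True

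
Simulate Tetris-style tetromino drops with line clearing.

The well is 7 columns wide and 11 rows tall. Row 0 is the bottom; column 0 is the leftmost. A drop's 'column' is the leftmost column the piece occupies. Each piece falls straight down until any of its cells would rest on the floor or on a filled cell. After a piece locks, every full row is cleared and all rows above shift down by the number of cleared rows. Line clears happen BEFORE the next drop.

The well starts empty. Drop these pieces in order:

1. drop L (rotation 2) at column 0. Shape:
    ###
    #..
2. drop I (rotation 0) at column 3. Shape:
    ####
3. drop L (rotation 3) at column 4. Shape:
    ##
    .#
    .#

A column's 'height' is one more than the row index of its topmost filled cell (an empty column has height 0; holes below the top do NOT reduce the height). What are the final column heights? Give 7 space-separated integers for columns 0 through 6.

Answer: 2 2 2 1 4 4 1

Derivation:
Drop 1: L rot2 at col 0 lands with bottom-row=0; cleared 0 line(s) (total 0); column heights now [2 2 2 0 0 0 0], max=2
Drop 2: I rot0 at col 3 lands with bottom-row=0; cleared 0 line(s) (total 0); column heights now [2 2 2 1 1 1 1], max=2
Drop 3: L rot3 at col 4 lands with bottom-row=1; cleared 0 line(s) (total 0); column heights now [2 2 2 1 4 4 1], max=4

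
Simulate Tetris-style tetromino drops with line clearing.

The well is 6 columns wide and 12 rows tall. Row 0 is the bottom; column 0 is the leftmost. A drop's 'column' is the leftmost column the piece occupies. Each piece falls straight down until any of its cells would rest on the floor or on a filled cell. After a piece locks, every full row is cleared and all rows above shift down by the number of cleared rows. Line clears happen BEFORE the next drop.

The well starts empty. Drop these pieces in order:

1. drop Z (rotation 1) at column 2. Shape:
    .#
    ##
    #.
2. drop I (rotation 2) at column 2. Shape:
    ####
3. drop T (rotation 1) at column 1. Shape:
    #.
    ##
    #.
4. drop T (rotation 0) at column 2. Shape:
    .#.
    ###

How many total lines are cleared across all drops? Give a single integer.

Answer: 0

Derivation:
Drop 1: Z rot1 at col 2 lands with bottom-row=0; cleared 0 line(s) (total 0); column heights now [0 0 2 3 0 0], max=3
Drop 2: I rot2 at col 2 lands with bottom-row=3; cleared 0 line(s) (total 0); column heights now [0 0 4 4 4 4], max=4
Drop 3: T rot1 at col 1 lands with bottom-row=3; cleared 0 line(s) (total 0); column heights now [0 6 5 4 4 4], max=6
Drop 4: T rot0 at col 2 lands with bottom-row=5; cleared 0 line(s) (total 0); column heights now [0 6 6 7 6 4], max=7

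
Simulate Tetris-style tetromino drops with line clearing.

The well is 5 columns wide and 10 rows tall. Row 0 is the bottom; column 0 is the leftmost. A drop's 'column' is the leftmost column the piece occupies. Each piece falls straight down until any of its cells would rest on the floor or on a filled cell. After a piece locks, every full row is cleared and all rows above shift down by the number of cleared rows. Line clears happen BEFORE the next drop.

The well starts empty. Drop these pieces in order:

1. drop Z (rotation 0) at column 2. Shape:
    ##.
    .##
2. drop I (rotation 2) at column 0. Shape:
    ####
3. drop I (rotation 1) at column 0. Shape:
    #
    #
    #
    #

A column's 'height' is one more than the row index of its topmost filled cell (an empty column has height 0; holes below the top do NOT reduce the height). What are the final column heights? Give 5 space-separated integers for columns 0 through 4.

Answer: 7 3 3 3 1

Derivation:
Drop 1: Z rot0 at col 2 lands with bottom-row=0; cleared 0 line(s) (total 0); column heights now [0 0 2 2 1], max=2
Drop 2: I rot2 at col 0 lands with bottom-row=2; cleared 0 line(s) (total 0); column heights now [3 3 3 3 1], max=3
Drop 3: I rot1 at col 0 lands with bottom-row=3; cleared 0 line(s) (total 0); column heights now [7 3 3 3 1], max=7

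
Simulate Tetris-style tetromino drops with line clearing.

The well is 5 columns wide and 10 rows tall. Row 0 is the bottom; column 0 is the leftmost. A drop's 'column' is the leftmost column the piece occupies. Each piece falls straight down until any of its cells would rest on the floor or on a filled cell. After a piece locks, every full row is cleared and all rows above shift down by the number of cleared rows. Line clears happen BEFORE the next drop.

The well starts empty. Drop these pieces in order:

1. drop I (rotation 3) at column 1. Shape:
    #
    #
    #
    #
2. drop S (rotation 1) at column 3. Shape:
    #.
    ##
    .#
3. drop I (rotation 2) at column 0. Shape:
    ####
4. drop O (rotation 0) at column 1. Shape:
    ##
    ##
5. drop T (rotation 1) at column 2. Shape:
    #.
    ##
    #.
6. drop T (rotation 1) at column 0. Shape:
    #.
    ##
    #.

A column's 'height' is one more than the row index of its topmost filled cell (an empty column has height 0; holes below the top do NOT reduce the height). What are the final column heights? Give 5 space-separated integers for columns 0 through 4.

Answer: 9 8 10 9 2

Derivation:
Drop 1: I rot3 at col 1 lands with bottom-row=0; cleared 0 line(s) (total 0); column heights now [0 4 0 0 0], max=4
Drop 2: S rot1 at col 3 lands with bottom-row=0; cleared 0 line(s) (total 0); column heights now [0 4 0 3 2], max=4
Drop 3: I rot2 at col 0 lands with bottom-row=4; cleared 0 line(s) (total 0); column heights now [5 5 5 5 2], max=5
Drop 4: O rot0 at col 1 lands with bottom-row=5; cleared 0 line(s) (total 0); column heights now [5 7 7 5 2], max=7
Drop 5: T rot1 at col 2 lands with bottom-row=7; cleared 0 line(s) (total 0); column heights now [5 7 10 9 2], max=10
Drop 6: T rot1 at col 0 lands with bottom-row=6; cleared 0 line(s) (total 0); column heights now [9 8 10 9 2], max=10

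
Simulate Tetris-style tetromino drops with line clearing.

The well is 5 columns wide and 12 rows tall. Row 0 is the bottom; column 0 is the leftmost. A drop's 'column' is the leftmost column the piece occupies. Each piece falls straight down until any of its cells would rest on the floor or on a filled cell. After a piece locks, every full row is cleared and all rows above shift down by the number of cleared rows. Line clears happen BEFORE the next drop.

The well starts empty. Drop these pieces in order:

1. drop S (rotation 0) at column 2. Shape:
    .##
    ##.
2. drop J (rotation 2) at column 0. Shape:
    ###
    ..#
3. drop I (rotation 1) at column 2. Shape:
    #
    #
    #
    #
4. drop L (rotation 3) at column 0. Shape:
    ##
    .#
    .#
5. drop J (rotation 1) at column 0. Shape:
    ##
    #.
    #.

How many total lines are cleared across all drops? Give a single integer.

Answer: 0

Derivation:
Drop 1: S rot0 at col 2 lands with bottom-row=0; cleared 0 line(s) (total 0); column heights now [0 0 1 2 2], max=2
Drop 2: J rot2 at col 0 lands with bottom-row=1; cleared 0 line(s) (total 0); column heights now [3 3 3 2 2], max=3
Drop 3: I rot1 at col 2 lands with bottom-row=3; cleared 0 line(s) (total 0); column heights now [3 3 7 2 2], max=7
Drop 4: L rot3 at col 0 lands with bottom-row=3; cleared 0 line(s) (total 0); column heights now [6 6 7 2 2], max=7
Drop 5: J rot1 at col 0 lands with bottom-row=6; cleared 0 line(s) (total 0); column heights now [9 9 7 2 2], max=9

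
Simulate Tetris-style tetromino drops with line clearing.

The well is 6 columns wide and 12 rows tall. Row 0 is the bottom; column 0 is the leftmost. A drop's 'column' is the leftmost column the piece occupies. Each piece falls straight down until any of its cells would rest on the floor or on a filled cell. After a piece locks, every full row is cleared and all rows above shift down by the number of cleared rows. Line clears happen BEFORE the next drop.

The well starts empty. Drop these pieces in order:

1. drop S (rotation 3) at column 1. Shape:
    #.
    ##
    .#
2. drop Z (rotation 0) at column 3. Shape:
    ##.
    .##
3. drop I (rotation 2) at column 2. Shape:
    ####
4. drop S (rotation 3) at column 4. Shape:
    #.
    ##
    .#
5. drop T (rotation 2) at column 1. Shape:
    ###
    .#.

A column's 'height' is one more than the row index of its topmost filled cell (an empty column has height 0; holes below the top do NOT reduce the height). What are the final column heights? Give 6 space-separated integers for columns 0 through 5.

Drop 1: S rot3 at col 1 lands with bottom-row=0; cleared 0 line(s) (total 0); column heights now [0 3 2 0 0 0], max=3
Drop 2: Z rot0 at col 3 lands with bottom-row=0; cleared 0 line(s) (total 0); column heights now [0 3 2 2 2 1], max=3
Drop 3: I rot2 at col 2 lands with bottom-row=2; cleared 0 line(s) (total 0); column heights now [0 3 3 3 3 3], max=3
Drop 4: S rot3 at col 4 lands with bottom-row=3; cleared 0 line(s) (total 0); column heights now [0 3 3 3 6 5], max=6
Drop 5: T rot2 at col 1 lands with bottom-row=3; cleared 0 line(s) (total 0); column heights now [0 5 5 5 6 5], max=6

Answer: 0 5 5 5 6 5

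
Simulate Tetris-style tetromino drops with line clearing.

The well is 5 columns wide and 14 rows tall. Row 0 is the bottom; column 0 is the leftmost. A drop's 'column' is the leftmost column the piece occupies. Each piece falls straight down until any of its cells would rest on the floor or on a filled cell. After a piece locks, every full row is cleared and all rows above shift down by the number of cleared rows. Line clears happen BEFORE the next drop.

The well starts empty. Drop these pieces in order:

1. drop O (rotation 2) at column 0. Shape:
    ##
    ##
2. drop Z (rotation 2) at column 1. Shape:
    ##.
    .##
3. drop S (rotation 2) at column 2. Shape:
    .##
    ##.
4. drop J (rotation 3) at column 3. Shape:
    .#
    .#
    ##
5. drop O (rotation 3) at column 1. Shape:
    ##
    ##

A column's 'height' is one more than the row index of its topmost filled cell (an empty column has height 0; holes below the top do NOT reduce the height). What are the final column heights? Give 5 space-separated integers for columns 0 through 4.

Drop 1: O rot2 at col 0 lands with bottom-row=0; cleared 0 line(s) (total 0); column heights now [2 2 0 0 0], max=2
Drop 2: Z rot2 at col 1 lands with bottom-row=1; cleared 0 line(s) (total 0); column heights now [2 3 3 2 0], max=3
Drop 3: S rot2 at col 2 lands with bottom-row=3; cleared 0 line(s) (total 0); column heights now [2 3 4 5 5], max=5
Drop 4: J rot3 at col 3 lands with bottom-row=5; cleared 0 line(s) (total 0); column heights now [2 3 4 6 8], max=8
Drop 5: O rot3 at col 1 lands with bottom-row=4; cleared 0 line(s) (total 0); column heights now [2 6 6 6 8], max=8

Answer: 2 6 6 6 8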